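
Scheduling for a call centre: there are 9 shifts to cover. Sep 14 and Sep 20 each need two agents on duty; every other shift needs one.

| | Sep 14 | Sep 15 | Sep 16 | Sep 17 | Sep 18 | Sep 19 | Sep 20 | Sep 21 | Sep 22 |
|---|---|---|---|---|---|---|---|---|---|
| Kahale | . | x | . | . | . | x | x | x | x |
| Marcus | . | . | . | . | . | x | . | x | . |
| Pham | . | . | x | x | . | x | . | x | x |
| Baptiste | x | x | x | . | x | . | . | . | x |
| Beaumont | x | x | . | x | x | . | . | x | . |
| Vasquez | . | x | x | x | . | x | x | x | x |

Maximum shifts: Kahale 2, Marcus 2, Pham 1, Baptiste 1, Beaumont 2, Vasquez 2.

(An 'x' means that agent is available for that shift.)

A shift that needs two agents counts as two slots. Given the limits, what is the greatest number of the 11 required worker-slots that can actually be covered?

10

Total capacity across all agents is 2+2+1+1+2+2 = 10, and 11 slots are needed, so at most 10 can be filled.
An assignment achieving 10: Sep 14→Baptiste+Beaumont, Sep 15→Kahale, Sep 16→Pham, Sep 17→Vasquez, Sep 18→Beaumont, Sep 19→Marcus, Sep 20→Kahale+Vasquez, Sep 21→Marcus.
Loads: Kahale 2/2, Marcus 2/2, Pham 1/1, Baptiste 1/1, Beaumont 2/2, Vasquez 2/2.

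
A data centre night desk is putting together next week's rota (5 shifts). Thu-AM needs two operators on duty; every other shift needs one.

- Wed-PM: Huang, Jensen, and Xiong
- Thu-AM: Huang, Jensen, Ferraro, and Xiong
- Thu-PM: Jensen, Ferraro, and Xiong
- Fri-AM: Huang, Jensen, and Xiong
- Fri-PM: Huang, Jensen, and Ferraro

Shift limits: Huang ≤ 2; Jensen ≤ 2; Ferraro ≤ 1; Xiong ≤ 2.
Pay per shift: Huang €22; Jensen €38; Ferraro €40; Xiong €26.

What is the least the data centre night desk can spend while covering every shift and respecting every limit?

Picking the cheapest available operator for each shift independently would cost €140, but that ignores the shift limits.
An optimal schedule: Wed-PM→Huang, Thu-AM→Xiong+Jensen, Thu-PM→Xiong, Fri-AM→Huang, Fri-PM→Jensen.
Total: 22 + 26 + 38 + 26 + 22 + 38 = €172.

€172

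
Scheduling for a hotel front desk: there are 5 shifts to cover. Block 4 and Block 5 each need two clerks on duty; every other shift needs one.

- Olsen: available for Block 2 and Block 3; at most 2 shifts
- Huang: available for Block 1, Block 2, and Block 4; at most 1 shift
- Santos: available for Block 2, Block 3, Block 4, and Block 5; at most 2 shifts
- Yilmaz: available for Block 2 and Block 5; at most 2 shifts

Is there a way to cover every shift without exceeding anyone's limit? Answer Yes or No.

No

Total capacity is 7 and 7 slots are needed, so capacity alone doesn't rule it out.
Shifts {Block 1, Block 4} need 3 worker-slots in total, but the clerks available for any of those shifts (Huang and Santos) can supply at most 2 among them. So no valid schedule exists.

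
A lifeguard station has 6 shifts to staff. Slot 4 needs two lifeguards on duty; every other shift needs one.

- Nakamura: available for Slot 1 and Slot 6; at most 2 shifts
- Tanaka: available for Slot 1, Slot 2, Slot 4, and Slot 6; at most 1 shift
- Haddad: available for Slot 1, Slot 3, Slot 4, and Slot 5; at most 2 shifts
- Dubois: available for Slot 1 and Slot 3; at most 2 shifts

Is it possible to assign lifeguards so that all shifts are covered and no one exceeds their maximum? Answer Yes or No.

Total capacity is 7 and 7 slots are needed, so capacity alone doesn't rule it out.
Shifts {Slot 2, Slot 4} need 3 worker-slots in total, but the lifeguards available for any of those shifts (Tanaka and Haddad) can supply at most 2 among them. So no valid schedule exists.

No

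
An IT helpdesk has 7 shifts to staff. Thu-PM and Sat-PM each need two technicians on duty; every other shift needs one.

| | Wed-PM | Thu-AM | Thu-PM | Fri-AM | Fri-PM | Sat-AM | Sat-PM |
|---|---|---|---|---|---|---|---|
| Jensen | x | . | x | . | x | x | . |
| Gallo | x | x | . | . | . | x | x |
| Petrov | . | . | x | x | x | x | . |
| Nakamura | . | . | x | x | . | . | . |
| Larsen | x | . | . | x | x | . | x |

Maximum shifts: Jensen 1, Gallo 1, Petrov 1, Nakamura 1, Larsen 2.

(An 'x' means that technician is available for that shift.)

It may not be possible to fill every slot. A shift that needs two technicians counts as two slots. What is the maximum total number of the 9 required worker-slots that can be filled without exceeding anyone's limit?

Total capacity across all technicians is 1+1+1+1+2 = 6, and 9 slots are needed, so at most 6 can be filled.
An assignment achieving 6: Wed-PM→Jensen, Thu-AM→Gallo, Thu-PM→Petrov+Nakamura, Fri-AM→Larsen, Sat-PM→Larsen.
Loads: Jensen 1/1, Gallo 1/1, Petrov 1/1, Nakamura 1/1, Larsen 2/2.

6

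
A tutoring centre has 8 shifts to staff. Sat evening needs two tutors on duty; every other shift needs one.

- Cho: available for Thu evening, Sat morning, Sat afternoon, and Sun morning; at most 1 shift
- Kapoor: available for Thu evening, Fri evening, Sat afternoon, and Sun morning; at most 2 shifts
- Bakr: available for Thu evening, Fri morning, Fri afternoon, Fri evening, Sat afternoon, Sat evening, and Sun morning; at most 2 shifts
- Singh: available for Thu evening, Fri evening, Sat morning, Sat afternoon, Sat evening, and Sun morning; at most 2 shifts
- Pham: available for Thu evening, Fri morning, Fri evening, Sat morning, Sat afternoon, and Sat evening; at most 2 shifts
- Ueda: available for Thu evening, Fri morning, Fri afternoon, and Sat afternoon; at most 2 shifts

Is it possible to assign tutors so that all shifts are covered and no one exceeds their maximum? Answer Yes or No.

Yes

One valid schedule: Thu evening→Singh, Fri morning→Bakr, Fri afternoon→Bakr, Fri evening→Kapoor, Sat morning→Cho, Sat afternoon→Pham, Sat evening→Singh+Pham, Sun morning→Kapoor.
Loads: Cho 1/1, Kapoor 2/2, Bakr 2/2, Singh 2/2, Pham 2/2, Ueda 0/2 — all within limits.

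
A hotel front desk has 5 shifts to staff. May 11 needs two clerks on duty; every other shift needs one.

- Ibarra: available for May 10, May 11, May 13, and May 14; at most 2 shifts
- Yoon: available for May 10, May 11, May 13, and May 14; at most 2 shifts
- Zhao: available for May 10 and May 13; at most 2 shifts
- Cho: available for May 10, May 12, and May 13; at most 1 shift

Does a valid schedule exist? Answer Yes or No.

May 11 can only be covered by Ibarra and Yoon, so that assignment is forced.
May 12 can only be covered by Cho, so that assignment is forced.
One valid schedule: May 10→Yoon, May 11→Ibarra+Yoon, May 12→Cho, May 13→Zhao, May 14→Ibarra.
Loads: Ibarra 2/2, Yoon 2/2, Zhao 1/2, Cho 1/1 — all within limits.

Yes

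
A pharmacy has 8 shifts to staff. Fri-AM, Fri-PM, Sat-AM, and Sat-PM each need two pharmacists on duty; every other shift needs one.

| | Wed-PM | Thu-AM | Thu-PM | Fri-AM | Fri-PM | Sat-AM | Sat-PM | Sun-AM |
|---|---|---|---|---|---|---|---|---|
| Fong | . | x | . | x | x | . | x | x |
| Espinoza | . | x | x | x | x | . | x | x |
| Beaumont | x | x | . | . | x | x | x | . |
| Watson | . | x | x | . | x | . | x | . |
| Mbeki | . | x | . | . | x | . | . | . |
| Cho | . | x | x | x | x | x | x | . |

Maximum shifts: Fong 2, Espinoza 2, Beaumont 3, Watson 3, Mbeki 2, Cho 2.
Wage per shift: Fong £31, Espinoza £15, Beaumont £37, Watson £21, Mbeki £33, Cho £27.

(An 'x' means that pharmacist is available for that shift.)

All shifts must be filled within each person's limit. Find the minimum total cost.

Wed-PM can only be covered by Beaumont, so that assignment is forced.
Sat-AM can only be covered by Beaumont and Cho, so that assignment is forced.
Picking the cheapest available pharmacist for each shift independently would cost £260, but that ignores the shift limits.
An optimal schedule: Wed-PM→Beaumont, Thu-AM→Watson, Thu-PM→Espinoza, Fri-AM→Cho+Fong, Fri-PM→Watson+Mbeki, Sat-AM→Cho+Beaumont, Sat-PM→Watson+Fong, Sun-AM→Espinoza.
Total: 37 + 21 + 15 + 27 + 31 + 21 + 33 + 27 + 37 + 21 + 31 + 15 = £316.

£316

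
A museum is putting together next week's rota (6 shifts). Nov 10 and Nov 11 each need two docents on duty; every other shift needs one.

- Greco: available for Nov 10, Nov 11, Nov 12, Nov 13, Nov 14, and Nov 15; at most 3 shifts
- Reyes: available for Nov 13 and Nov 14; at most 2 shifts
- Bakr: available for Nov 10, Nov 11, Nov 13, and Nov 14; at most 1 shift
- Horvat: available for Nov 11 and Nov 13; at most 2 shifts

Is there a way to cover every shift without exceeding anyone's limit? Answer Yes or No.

No

Total capacity is 8 and 8 slots are needed, so capacity alone doesn't rule it out.
Shifts {Nov 10, Nov 11, Nov 12, Nov 15} need 6 worker-slots in total, but the docents available for any of those shifts (Greco, Bakr, and Horvat) can supply at most 5 among them. So no valid schedule exists.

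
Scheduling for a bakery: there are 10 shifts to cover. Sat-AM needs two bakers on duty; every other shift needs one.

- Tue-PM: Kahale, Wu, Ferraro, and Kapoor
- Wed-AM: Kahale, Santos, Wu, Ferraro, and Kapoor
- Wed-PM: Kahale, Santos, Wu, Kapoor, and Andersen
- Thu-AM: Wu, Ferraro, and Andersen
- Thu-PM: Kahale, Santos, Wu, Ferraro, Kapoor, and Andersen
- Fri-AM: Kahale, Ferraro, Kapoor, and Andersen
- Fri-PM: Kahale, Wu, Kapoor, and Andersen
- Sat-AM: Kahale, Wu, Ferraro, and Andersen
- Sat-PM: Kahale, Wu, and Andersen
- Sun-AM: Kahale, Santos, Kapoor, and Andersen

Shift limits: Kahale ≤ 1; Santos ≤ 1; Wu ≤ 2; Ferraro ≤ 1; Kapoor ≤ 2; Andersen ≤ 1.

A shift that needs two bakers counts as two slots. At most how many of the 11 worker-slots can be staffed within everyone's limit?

8

Total capacity across all bakers is 1+1+2+1+2+1 = 8, and 11 slots are needed, so at most 8 can be filled.
An assignment achieving 8: Tue-PM→Wu, Wed-AM→Kapoor, Thu-AM→Wu, Fri-AM→Ferraro, Fri-PM→Kapoor, Sat-AM→Andersen, Sat-PM→Kahale, Sun-AM→Santos.
Loads: Kahale 1/1, Santos 1/1, Wu 2/2, Ferraro 1/1, Kapoor 2/2, Andersen 1/1.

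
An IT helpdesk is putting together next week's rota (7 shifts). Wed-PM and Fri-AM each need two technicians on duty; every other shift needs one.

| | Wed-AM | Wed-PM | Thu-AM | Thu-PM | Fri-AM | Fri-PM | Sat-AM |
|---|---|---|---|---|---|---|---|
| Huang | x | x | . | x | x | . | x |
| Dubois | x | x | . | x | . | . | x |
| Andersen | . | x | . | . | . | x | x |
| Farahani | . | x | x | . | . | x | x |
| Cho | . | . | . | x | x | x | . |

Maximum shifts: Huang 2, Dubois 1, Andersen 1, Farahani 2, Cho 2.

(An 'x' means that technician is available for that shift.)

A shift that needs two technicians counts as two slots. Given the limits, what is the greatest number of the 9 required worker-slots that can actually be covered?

Total capacity across all technicians is 2+1+1+2+2 = 8, and 9 slots are needed, so at most 8 can be filled.
An assignment achieving 8: Wed-AM→Huang, Wed-PM→Andersen+Farahani, Thu-AM→Farahani, Thu-PM→Dubois, Fri-AM→Huang+Cho, Fri-PM→Cho.
Loads: Huang 2/2, Dubois 1/1, Andersen 1/1, Farahani 2/2, Cho 2/2.

8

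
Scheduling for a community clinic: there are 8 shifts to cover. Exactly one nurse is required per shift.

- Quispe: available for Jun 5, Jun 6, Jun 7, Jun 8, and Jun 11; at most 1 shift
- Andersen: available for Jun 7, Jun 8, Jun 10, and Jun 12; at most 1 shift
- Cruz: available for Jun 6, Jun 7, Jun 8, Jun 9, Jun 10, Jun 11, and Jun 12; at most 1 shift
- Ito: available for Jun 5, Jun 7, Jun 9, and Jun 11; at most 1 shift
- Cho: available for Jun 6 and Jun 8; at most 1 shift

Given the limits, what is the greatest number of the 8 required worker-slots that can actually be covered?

5

Total capacity across all nurses is 1+1+1+1+1 = 5, and 8 slots are needed, so at most 5 can be filled.
An assignment achieving 5: Jun 5→Quispe, Jun 6→Cho, Jun 9→Cruz, Jun 10→Andersen, Jun 11→Ito.
Loads: Quispe 1/1, Andersen 1/1, Cruz 1/1, Ito 1/1, Cho 1/1.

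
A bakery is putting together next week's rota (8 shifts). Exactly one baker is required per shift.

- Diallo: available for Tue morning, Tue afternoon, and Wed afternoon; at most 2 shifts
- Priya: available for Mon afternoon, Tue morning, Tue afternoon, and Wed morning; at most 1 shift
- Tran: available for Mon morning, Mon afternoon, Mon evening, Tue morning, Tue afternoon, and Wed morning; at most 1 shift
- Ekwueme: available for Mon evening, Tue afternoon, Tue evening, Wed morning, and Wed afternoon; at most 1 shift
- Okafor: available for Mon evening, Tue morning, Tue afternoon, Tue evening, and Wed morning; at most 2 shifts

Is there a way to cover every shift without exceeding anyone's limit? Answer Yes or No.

Total capacity is 2+1+1+1+2 = 7 but 8 worker-slots are needed — infeasible.

No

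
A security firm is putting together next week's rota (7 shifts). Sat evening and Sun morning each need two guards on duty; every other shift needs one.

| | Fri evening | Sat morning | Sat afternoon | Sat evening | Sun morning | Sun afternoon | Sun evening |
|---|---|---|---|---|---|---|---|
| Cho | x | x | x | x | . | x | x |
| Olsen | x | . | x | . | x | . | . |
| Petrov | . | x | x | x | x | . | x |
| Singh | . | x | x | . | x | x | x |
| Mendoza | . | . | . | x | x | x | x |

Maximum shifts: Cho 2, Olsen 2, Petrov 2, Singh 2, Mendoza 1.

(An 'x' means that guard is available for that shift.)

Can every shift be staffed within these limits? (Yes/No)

One valid schedule: Fri evening→Cho, Sat morning→Cho, Sat afternoon→Olsen, Sat evening→Petrov+Mendoza, Sun morning→Olsen+Singh, Sun afternoon→Singh, Sun evening→Petrov.
Loads: Cho 2/2, Olsen 2/2, Petrov 2/2, Singh 2/2, Mendoza 1/1 — all within limits.

Yes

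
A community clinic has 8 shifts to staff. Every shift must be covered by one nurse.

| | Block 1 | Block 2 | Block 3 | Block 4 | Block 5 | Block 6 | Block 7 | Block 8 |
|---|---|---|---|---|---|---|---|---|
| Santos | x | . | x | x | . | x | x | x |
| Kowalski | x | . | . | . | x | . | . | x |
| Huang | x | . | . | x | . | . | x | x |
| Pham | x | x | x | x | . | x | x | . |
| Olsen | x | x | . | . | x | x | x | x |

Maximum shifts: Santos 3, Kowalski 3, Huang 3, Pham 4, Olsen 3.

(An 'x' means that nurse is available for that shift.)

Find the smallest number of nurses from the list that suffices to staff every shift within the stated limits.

3

8 slots to fill and no one can take more than 4, so at least ⌈8/4⌉ = 2 nurses are needed.
Any 2 nurses together have capacity at most 4+3 = 7 < 8 slots, so 2 can never suffice.
Santos, Kowalski, and Pham alone can cover everything: Block 1→Kowalski, Block 2→Pham, Block 3→Santos, Block 4→Santos, Block 5→Kowalski, Block 6→Santos, Block 7→Pham, Block 8→Kowalski.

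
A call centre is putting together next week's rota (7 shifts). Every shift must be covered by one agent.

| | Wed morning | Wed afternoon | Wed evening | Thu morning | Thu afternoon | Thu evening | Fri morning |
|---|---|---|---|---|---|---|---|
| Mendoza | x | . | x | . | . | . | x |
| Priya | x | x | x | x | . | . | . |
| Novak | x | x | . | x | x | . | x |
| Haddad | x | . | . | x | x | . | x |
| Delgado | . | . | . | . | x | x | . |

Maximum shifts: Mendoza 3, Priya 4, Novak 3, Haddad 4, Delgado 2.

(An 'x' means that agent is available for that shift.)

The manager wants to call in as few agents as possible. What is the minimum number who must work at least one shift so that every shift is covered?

7 slots to fill and no one can take more than 4, so at least ⌈7/4⌉ = 2 agents are needed.
No set of 2 agents can cover every shift (each such set leaves at least one shift with no one available or exceeds a cap).
Mendoza, Priya, and Delgado alone can cover everything: Wed morning→Mendoza, Wed afternoon→Priya, Wed evening→Mendoza, Thu morning→Priya, Thu afternoon→Delgado, Thu evening→Delgado, Fri morning→Mendoza.

3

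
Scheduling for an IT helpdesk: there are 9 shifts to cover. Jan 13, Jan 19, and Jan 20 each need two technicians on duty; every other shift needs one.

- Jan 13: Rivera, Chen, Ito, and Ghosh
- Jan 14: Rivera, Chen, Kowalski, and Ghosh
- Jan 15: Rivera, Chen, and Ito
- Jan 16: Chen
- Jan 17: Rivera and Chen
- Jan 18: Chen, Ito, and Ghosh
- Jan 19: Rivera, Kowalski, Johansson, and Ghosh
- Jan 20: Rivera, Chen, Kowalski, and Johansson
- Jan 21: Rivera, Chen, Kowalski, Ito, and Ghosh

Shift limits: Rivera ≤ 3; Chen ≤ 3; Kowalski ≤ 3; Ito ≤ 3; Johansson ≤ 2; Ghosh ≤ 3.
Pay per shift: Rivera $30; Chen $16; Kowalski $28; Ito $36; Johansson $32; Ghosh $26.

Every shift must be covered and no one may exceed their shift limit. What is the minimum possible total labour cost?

Jan 16 can only be covered by Chen, so that assignment is forced.
Picking the cheapest available technician for each shift independently would cost $236, but that ignores the shift limits.
An optimal schedule: Jan 13→Ghosh+Rivera, Jan 14→Ghosh, Jan 15→Chen, Jan 16→Chen, Jan 17→Chen, Jan 18→Ghosh, Jan 19→Kowalski+Rivera, Jan 20→Kowalski+Rivera, Jan 21→Kowalski.
Total: 26 + 30 + 26 + 16 + 16 + 16 + 26 + 28 + 30 + 28 + 30 + 28 = $300.

$300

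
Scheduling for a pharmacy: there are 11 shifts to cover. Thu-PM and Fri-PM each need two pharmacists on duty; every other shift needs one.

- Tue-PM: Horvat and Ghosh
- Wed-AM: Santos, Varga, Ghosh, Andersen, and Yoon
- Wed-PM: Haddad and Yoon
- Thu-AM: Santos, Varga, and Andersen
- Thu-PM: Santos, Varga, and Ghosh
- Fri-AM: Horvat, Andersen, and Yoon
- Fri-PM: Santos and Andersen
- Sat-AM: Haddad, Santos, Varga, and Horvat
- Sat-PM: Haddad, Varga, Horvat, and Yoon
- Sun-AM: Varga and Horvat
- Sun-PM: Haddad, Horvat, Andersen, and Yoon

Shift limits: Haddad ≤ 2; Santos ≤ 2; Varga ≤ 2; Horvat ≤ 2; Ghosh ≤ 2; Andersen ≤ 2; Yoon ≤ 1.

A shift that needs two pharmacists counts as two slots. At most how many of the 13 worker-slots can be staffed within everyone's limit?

Total capacity across all pharmacists is 2+2+2+2+2+2+1 = 13, and 13 slots are needed, so at most 13 can be filled.
An assignment achieving 13: Tue-PM→Horvat, Wed-AM→Ghosh, Wed-PM→Haddad, Thu-AM→Santos, Thu-PM→Varga+Ghosh, Fri-AM→Horvat, Fri-PM→Santos+Andersen, Sat-AM→Haddad, Sat-PM→Yoon, Sun-AM→Varga, Sun-PM→Andersen.
Loads: Haddad 2/2, Santos 2/2, Varga 2/2, Horvat 2/2, Ghosh 2/2, Andersen 2/2, Yoon 1/1.

13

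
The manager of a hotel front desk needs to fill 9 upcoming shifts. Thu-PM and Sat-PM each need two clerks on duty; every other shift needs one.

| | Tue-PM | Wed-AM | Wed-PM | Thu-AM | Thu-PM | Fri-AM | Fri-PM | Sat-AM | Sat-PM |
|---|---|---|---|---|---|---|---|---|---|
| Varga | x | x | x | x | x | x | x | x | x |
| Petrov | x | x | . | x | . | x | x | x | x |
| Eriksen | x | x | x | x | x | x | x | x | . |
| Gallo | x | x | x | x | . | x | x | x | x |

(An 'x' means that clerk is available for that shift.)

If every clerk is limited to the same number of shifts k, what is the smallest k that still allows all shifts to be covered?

3

With 4 clerks and 11 worker-slots to fill, someone must work at least ⌈11/4⌉ = 3 shifts, so k ≥ 3.
k = 3 works: Tue-PM→Petrov, Wed-AM→Petrov, Wed-PM→Varga, Thu-AM→Eriksen, Thu-PM→Varga+Eriksen, Fri-AM→Eriksen, Fri-PM→Gallo, Sat-AM→Gallo, Sat-PM→Varga+Petrov.
Loads: Varga 3, Petrov 3, Eriksen 3, Gallo 2 — all ≤ 3.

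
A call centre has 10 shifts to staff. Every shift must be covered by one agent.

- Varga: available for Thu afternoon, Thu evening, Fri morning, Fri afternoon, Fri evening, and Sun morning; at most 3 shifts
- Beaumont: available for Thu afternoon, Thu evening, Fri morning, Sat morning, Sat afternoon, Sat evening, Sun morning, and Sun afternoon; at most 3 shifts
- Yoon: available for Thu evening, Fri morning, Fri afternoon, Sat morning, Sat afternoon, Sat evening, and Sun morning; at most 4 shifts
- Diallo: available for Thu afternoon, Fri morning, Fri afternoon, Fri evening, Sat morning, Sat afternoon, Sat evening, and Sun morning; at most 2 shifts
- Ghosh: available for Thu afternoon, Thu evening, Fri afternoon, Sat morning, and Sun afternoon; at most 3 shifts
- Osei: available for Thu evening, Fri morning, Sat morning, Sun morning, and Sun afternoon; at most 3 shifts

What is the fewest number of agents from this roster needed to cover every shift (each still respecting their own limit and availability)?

3

10 slots to fill and no one can take more than 4, so at least ⌈10/4⌉ = 3 agents are needed.
Varga, Beaumont, and Yoon alone can cover everything: Thu afternoon→Varga, Thu evening→Yoon, Fri morning→Yoon, Fri afternoon→Varga, Fri evening→Varga, Sat morning→Beaumont, Sat afternoon→Beaumont, Sat evening→Yoon, Sun morning→Yoon, Sun afternoon→Beaumont.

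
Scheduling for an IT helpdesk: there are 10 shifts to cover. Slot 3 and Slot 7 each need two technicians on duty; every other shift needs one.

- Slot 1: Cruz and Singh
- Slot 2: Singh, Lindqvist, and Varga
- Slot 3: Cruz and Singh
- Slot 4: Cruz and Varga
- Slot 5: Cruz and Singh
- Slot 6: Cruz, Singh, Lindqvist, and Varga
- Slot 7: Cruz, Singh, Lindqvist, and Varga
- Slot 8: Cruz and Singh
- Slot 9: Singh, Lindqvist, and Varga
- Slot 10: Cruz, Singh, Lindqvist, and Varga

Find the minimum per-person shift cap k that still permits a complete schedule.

3

With 4 technicians and 12 worker-slots to fill, someone must work at least ⌈12/4⌉ = 3 shifts, so k ≥ 3.
k = 3 works: Slot 1→Cruz, Slot 2→Lindqvist, Slot 3→Cruz+Singh, Slot 4→Cruz, Slot 5→Singh, Slot 6→Varga, Slot 7→Lindqvist+Varga, Slot 8→Singh, Slot 9→Lindqvist, Slot 10→Varga.
Loads: Cruz 3, Singh 3, Lindqvist 3, Varga 3 — all ≤ 3.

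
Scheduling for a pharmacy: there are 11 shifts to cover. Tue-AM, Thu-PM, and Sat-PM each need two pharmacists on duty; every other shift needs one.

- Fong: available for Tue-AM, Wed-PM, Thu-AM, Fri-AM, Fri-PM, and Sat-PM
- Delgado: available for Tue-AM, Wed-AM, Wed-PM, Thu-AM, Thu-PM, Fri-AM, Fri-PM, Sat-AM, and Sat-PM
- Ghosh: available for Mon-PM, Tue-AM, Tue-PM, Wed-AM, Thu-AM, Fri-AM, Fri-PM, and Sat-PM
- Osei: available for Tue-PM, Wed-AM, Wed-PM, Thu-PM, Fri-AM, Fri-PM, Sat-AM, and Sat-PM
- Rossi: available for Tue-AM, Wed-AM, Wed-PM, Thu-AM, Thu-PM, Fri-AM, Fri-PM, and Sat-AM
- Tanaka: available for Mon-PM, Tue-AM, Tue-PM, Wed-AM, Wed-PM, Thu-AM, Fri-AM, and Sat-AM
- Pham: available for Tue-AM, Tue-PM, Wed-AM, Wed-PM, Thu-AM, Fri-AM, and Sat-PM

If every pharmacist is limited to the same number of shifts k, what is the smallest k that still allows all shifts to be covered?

With 7 pharmacists and 14 worker-slots to fill, someone must work at least ⌈14/7⌉ = 2 shifts, so k ≥ 2.
k = 2 works: Mon-PM→Ghosh, Tue-AM→Tanaka+Pham, Tue-PM→Ghosh, Wed-AM→Osei, Wed-PM→Rossi, Thu-AM→Rossi, Thu-PM→Delgado+Osei, Fri-AM→Tanaka, Fri-PM→Fong, Sat-AM→Delgado, Sat-PM→Fong+Pham.
Loads: Fong 2, Delgado 2, Ghosh 2, Osei 2, Rossi 2, Tanaka 2, Pham 2 — all ≤ 2.

2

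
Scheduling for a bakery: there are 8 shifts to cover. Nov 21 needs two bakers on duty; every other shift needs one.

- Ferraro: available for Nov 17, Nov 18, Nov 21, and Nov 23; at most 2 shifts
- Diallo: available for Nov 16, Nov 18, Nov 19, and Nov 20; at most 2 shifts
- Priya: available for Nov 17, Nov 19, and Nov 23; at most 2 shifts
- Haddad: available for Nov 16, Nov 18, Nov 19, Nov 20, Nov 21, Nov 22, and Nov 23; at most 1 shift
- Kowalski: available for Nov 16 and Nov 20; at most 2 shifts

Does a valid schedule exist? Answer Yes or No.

No

Total capacity is 9 and 9 slots are needed, so capacity alone doesn't rule it out.
Shifts {Nov 21, Nov 22} need 3 worker-slots in total, but the bakers available for any of those shifts (Ferraro and Haddad) can supply at most 2 among them. So no valid schedule exists.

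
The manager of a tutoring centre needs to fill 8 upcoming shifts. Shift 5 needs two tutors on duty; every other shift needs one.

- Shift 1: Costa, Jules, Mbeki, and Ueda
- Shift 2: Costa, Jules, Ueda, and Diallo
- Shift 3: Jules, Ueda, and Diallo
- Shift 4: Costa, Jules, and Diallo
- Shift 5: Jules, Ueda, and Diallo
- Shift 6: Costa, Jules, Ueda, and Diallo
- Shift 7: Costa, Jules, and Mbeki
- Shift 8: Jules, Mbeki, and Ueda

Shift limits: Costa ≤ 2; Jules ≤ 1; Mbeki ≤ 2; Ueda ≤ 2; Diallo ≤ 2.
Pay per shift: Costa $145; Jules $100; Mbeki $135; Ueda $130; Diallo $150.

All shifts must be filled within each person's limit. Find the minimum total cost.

Picking the cheapest available tutor for each shift independently would cost $930, but that ignores the shift limits.
An optimal schedule: Shift 1→Mbeki, Shift 2→Ueda, Shift 3→Jules, Shift 4→Costa, Shift 5→Ueda+Diallo, Shift 6→Diallo, Shift 7→Costa, Shift 8→Mbeki.
Total: 135 + 130 + 100 + 145 + 130 + 150 + 150 + 145 + 135 = $1220.

$1220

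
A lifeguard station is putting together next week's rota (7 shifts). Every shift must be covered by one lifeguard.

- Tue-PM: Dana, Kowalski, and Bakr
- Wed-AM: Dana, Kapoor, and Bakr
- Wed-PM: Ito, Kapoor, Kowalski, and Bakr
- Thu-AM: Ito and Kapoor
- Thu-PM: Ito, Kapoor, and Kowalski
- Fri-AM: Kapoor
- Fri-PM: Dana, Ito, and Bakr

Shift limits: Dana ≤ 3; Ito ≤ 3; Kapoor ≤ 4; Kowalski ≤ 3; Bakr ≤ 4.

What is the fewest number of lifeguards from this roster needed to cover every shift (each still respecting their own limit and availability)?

2

7 slots to fill and no one can take more than 4, so at least ⌈7/4⌉ = 2 lifeguards are needed.
Dana and Kapoor alone can cover everything: Tue-PM→Dana, Wed-AM→Dana, Wed-PM→Kapoor, Thu-AM→Kapoor, Thu-PM→Kapoor, Fri-AM→Kapoor, Fri-PM→Dana.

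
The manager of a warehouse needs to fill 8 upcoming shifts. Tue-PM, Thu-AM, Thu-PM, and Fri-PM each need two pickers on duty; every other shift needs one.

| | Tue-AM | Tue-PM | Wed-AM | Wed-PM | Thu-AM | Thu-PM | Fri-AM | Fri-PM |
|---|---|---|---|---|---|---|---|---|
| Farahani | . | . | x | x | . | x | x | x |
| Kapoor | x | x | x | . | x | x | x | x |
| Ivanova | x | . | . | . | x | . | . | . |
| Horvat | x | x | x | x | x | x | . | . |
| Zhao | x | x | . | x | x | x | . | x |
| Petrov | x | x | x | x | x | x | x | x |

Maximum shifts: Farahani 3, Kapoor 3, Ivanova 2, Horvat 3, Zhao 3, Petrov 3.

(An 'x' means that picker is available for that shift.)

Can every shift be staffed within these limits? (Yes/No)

Yes

One valid schedule: Tue-AM→Kapoor, Tue-PM→Kapoor+Horvat, Wed-AM→Farahani, Wed-PM→Farahani, Thu-AM→Ivanova+Horvat, Thu-PM→Horvat+Zhao, Fri-AM→Farahani, Fri-PM→Kapoor+Zhao.
Loads: Farahani 3/3, Kapoor 3/3, Ivanova 1/2, Horvat 3/3, Zhao 2/3, Petrov 0/3 — all within limits.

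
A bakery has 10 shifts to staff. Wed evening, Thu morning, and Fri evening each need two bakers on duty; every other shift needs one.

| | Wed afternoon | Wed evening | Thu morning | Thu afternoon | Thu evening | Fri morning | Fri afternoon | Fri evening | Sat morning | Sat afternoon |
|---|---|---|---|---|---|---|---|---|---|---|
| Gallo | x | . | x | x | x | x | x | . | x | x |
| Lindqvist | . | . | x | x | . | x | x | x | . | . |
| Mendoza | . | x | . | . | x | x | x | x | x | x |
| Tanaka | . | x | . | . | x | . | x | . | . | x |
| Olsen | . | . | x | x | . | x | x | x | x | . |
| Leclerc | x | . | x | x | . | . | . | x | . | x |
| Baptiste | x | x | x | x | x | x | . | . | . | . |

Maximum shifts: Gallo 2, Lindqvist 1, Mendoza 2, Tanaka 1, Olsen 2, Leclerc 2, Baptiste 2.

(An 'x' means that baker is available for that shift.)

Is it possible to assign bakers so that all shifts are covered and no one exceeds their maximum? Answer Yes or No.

No

Total capacity is 2+1+2+1+2+2+2 = 12 but 13 worker-slots are needed — infeasible.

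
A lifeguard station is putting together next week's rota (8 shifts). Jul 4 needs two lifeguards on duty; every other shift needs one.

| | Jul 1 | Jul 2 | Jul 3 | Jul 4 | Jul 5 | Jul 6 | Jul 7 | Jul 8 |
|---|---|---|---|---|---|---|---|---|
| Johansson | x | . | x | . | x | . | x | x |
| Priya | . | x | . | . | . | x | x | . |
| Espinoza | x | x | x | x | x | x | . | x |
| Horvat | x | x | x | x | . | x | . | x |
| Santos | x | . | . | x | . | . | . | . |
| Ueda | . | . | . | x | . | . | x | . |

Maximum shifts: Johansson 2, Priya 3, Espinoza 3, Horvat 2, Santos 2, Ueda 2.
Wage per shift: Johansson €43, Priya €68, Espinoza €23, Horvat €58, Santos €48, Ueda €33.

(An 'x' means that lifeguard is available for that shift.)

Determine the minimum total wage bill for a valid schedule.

€317

Picking the cheapest available lifeguard for each shift independently would cost €227, but that ignores the shift limits.
An optimal schedule: Jul 1→Santos, Jul 2→Espinoza, Jul 3→Johansson, Jul 4→Ueda+Santos, Jul 5→Espinoza, Jul 6→Espinoza, Jul 7→Ueda, Jul 8→Johansson.
Total: 48 + 23 + 43 + 33 + 48 + 23 + 23 + 33 + 43 = €317.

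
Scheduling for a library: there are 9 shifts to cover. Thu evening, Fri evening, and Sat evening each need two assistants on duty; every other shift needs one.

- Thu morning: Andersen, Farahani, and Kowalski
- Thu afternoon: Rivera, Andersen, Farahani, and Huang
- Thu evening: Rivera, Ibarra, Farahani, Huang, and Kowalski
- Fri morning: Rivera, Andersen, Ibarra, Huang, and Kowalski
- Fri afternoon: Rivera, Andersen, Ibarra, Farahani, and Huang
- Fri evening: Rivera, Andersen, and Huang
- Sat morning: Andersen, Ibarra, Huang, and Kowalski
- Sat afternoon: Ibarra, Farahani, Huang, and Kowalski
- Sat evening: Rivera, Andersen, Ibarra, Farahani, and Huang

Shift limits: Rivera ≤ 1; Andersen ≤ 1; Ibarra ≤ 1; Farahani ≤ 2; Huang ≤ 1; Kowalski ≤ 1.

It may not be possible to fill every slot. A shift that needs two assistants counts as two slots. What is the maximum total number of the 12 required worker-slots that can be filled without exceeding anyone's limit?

Total capacity across all assistants is 1+1+1+2+1+1 = 7, and 12 slots are needed, so at most 7 can be filled.
An assignment achieving 7: Thu morning→Andersen, Thu afternoon→Farahani, Thu evening→Kowalski, Fri evening→Rivera+Huang, Sat morning→Ibarra, Sat afternoon→Farahani.
Loads: Rivera 1/1, Andersen 1/1, Ibarra 1/1, Farahani 2/2, Huang 1/1, Kowalski 1/1.

7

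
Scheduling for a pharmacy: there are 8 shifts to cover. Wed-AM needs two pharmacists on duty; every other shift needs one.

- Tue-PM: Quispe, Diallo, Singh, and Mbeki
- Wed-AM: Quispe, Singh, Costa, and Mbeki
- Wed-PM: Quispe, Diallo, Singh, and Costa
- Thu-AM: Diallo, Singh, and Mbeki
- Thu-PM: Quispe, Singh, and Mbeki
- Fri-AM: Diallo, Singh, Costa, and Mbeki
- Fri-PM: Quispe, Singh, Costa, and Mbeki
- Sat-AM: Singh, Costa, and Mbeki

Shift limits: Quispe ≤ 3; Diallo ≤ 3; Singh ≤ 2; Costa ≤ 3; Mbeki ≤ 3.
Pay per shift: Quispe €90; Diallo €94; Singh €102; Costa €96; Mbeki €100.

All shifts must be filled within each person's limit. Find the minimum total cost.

Picking the cheapest available pharmacist for each shift independently would cost €830, but that ignores the shift limits.
An optimal schedule: Tue-PM→Quispe, Wed-AM→Quispe+Costa, Wed-PM→Diallo, Thu-AM→Diallo, Thu-PM→Quispe, Fri-AM→Diallo, Fri-PM→Costa, Sat-AM→Costa.
Total: 90 + 90 + 96 + 94 + 94 + 90 + 94 + 96 + 96 = €840.

€840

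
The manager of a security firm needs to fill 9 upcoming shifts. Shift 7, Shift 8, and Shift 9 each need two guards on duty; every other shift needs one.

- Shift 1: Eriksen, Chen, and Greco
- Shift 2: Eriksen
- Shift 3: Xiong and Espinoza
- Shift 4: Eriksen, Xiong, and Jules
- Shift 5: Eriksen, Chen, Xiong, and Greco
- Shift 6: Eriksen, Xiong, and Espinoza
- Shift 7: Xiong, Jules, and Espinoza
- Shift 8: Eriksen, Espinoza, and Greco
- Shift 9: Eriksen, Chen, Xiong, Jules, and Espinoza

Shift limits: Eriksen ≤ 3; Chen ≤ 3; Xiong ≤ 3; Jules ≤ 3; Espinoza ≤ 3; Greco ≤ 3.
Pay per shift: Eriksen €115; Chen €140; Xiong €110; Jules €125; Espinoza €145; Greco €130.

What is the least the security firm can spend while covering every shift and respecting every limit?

Shift 2 can only be covered by Eriksen, so that assignment is forced.
Picking the cheapest available guard for each shift independently would cost €1375, but that ignores the shift limits.
An optimal schedule: Shift 1→Greco, Shift 2→Eriksen, Shift 3→Xiong, Shift 4→Jules, Shift 5→Greco, Shift 6→Xiong, Shift 7→Xiong+Jules, Shift 8→Eriksen+Greco, Shift 9→Eriksen+Jules.
Total: 130 + 115 + 110 + 125 + 130 + 110 + 110 + 125 + 115 + 130 + 115 + 125 = €1440.

€1440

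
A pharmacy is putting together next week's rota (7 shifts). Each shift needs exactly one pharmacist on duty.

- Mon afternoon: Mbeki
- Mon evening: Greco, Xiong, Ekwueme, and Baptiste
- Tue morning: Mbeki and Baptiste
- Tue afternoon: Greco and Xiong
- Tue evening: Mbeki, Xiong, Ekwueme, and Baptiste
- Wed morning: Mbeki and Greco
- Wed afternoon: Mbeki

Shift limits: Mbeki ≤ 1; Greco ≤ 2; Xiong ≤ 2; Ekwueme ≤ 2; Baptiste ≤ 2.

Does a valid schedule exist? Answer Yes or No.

Total capacity is 9 and 7 slots are needed, so capacity alone doesn't rule it out.
Shifts {Mon afternoon, Wed afternoon} need 2 worker-slots in total, but the pharmacists available for any of those shifts (Mbeki) can supply at most 1 among them. So no valid schedule exists.

No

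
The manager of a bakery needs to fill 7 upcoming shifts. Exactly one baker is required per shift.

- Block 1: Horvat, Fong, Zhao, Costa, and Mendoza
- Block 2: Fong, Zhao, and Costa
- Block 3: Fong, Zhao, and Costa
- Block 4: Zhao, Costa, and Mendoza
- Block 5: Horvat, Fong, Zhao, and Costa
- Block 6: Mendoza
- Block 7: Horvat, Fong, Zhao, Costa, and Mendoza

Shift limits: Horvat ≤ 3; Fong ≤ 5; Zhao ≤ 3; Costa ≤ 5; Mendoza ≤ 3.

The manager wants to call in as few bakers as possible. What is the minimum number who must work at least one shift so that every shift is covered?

7 slots to fill and no one can take more than 5, so at least ⌈7/5⌉ = 2 bakers are needed.
Fong and Mendoza alone can cover everything: Block 1→Fong, Block 2→Fong, Block 3→Fong, Block 4→Mendoza, Block 5→Fong, Block 6→Mendoza, Block 7→Fong.

2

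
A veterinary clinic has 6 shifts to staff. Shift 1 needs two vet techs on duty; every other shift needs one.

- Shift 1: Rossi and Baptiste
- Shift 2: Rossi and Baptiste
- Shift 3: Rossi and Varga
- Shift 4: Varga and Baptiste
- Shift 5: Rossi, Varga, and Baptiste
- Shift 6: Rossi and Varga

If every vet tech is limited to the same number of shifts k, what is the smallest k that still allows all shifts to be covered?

With 3 vet techs and 7 worker-slots to fill, someone must work at least ⌈7/3⌉ = 3 shifts, so k ≥ 3.
k = 3 works: Shift 1→Rossi+Baptiste, Shift 2→Rossi, Shift 3→Rossi, Shift 4→Varga, Shift 5→Varga, Shift 6→Varga.
Loads: Rossi 3, Varga 3, Baptiste 1 — all ≤ 3.

3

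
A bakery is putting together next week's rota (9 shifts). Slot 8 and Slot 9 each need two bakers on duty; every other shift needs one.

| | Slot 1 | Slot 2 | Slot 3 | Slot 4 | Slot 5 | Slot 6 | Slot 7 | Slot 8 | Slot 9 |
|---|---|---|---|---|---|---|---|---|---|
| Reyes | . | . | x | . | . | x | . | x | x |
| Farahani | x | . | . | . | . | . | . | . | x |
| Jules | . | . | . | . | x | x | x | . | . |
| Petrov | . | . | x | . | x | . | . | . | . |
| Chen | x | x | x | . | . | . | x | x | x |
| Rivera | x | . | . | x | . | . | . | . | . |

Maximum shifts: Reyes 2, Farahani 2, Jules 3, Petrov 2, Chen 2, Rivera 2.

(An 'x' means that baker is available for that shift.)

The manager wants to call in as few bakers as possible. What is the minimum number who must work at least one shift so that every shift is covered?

6

11 slots to fill and no one can take more than 3, so at least ⌈11/3⌉ = 4 bakers are needed.
No set of 5 bakers can cover every shift (each such set leaves at least one shift with no one available or exceeds a cap).
Reyes, Farahani, Jules, Petrov, Chen, and Rivera alone can cover everything: Slot 1→Farahani, Slot 2→Chen, Slot 3→Petrov, Slot 4→Rivera, Slot 5→Jules, Slot 6→Jules, Slot 7→Jules, Slot 8→Reyes+Chen, Slot 9→Reyes+Farahani.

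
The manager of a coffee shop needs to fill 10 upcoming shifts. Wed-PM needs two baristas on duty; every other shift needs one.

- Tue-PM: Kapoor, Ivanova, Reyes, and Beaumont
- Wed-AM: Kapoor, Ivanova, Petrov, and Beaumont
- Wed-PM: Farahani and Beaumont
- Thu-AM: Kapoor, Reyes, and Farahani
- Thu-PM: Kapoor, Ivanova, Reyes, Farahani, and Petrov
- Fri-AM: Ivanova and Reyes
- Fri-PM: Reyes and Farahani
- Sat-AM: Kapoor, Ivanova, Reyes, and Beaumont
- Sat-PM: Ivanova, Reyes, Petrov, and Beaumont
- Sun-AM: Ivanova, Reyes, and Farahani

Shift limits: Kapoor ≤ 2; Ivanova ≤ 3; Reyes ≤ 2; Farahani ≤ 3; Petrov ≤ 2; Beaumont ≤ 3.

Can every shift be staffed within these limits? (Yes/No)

Wed-PM can only be covered by Farahani and Beaumont, so that assignment is forced.
One valid schedule: Tue-PM→Kapoor, Wed-AM→Ivanova, Wed-PM→Farahani+Beaumont, Thu-AM→Kapoor, Thu-PM→Farahani, Fri-AM→Ivanova, Fri-PM→Reyes, Sat-AM→Reyes, Sat-PM→Petrov, Sun-AM→Ivanova.
Loads: Kapoor 2/2, Ivanova 3/3, Reyes 2/2, Farahani 2/3, Petrov 1/2, Beaumont 1/3 — all within limits.

Yes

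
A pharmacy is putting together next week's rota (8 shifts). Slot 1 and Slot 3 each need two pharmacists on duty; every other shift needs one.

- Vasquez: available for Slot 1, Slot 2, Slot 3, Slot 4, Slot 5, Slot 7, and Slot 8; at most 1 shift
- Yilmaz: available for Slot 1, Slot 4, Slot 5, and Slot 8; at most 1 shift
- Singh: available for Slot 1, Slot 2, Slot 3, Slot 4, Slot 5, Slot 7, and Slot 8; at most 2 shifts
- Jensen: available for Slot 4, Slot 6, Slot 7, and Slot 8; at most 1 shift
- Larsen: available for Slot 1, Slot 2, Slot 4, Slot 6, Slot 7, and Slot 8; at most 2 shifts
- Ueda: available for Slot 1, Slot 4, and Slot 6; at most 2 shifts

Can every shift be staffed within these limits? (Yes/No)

Total capacity is 1+1+2+1+2+2 = 9 but 10 worker-slots are needed — infeasible.

No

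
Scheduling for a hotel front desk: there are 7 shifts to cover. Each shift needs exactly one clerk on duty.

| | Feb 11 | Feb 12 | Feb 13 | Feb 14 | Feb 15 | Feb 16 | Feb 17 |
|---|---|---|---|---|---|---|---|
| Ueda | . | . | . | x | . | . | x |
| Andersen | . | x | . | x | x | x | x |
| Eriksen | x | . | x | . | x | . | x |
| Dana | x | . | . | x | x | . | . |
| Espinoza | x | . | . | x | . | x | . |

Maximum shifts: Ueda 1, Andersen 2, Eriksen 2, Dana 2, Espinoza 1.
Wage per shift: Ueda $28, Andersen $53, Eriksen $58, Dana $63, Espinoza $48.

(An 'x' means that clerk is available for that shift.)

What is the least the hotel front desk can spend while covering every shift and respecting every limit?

$361

Feb 12 can only be covered by Andersen, so that assignment is forced.
Feb 13 can only be covered by Eriksen, so that assignment is forced.
Picking the cheapest available clerk for each shift independently would cost $316, but that ignores the shift limits.
An optimal schedule: Feb 11→Eriksen, Feb 12→Andersen, Feb 13→Eriksen, Feb 14→Dana, Feb 15→Andersen, Feb 16→Espinoza, Feb 17→Ueda.
Total: 58 + 53 + 58 + 63 + 53 + 48 + 28 = $361.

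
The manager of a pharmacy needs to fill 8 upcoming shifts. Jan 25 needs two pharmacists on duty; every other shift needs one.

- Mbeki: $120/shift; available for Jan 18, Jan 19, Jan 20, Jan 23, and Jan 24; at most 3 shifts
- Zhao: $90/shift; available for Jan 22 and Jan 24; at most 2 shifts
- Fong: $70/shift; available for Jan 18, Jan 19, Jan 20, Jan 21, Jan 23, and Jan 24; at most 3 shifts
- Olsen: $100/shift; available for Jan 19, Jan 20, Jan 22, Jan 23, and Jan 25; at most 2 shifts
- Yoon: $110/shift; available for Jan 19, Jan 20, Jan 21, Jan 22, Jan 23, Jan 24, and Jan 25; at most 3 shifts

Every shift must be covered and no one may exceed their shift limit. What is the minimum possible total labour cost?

$810

Jan 25 can only be covered by Olsen and Yoon, so that assignment is forced.
Picking the cheapest available pharmacist for each shift independently would cost $720, but that ignores the shift limits.
An optimal schedule: Jan 18→Fong, Jan 19→Fong, Jan 20→Olsen, Jan 21→Fong, Jan 22→Zhao, Jan 23→Yoon, Jan 24→Zhao, Jan 25→Olsen+Yoon.
Total: 70 + 70 + 100 + 70 + 90 + 110 + 90 + 100 + 110 = $810.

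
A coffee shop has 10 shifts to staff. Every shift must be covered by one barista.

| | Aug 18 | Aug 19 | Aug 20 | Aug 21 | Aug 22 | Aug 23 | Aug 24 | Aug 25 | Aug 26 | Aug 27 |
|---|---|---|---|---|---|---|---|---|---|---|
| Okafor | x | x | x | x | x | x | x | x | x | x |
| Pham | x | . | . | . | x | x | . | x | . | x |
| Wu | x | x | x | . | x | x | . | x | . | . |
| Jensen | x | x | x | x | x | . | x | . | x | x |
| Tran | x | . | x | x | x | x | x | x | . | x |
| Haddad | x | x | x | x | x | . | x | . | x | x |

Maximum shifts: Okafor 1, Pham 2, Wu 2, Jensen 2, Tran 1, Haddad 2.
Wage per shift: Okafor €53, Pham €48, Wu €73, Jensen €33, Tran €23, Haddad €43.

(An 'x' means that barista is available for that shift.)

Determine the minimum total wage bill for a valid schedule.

Picking the cheapest available barista for each shift independently would cost €250, but that ignores the shift limits.
An optimal schedule: Aug 18→Haddad, Aug 19→Wu, Aug 20→Wu, Aug 21→Jensen, Aug 22→Haddad, Aug 23→Pham, Aug 24→Jensen, Aug 25→Pham, Aug 26→Okafor, Aug 27→Tran.
Total: 43 + 73 + 73 + 33 + 43 + 48 + 33 + 48 + 53 + 23 = €470.

€470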